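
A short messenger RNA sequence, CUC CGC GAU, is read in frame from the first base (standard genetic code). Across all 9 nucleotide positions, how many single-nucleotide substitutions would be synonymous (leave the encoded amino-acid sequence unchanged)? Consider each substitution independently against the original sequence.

7

Codon 1 (CUC, Leu): 3 synonymous substitutions.
Codon 2 (CGC, Arg): 3 synonymous substitutions.
Codon 3 (GAU, Asp): 1 synonymous substitution.
Total: 3 + 3 + 1 = 7.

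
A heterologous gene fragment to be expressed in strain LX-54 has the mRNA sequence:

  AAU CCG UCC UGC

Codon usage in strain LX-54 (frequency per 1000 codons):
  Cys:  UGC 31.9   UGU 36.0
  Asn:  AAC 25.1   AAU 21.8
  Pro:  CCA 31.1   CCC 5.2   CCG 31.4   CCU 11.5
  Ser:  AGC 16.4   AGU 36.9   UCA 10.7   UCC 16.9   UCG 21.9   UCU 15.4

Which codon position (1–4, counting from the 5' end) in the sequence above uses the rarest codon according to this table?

Codon 1 AAU (Asn): 21.8 per 1000.
Codon 2 CCG (Pro): 31.4 per 1000.
Codon 3 UCC (Ser): 16.9 per 1000.
Codon 4 UGC (Cys): 31.9 per 1000.
Lowest frequency is 16.9 at codon 3.

3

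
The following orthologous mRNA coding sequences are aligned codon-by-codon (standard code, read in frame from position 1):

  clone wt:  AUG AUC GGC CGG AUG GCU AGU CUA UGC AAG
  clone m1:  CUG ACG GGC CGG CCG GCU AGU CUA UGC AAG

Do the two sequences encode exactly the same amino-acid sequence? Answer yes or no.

no

Codon 1: AUG Met / CUG Leu — nonsynonymous.
Codon 2: AUC Ile / ACG Thr — nonsynonymous.
Codon 3: GGC Gly / GGC Gly — identical.
Codon 4: CGG Arg / CGG Arg — identical.
Codon 5: AUG Met / CCG Pro — nonsynonymous.
Codon 6: GCU Ala / GCU Ala — identical.
Codon 7: AGU Ser / AGU Ser — identical.
Codon 8: CUA Leu / CUA Leu — identical.
Codon 9: UGC Cys / UGC Cys — identical.
Codon 10: AAG Lys / AAG Lys — identical.
Nonsynonymous differences: 3 → different protein.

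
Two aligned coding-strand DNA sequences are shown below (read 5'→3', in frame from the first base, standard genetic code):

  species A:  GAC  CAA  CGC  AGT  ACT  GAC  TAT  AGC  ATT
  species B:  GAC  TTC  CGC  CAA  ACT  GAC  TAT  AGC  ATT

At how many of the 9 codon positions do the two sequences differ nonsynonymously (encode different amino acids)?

2

Codon 1: GAC Asp / GAC Asp — identical.
Codon 2: CAA Gln / TTC Phe — nonsynonymous.
Codon 3: CGC Arg / CGC Arg — identical.
Codon 4: AGT Ser / CAA Gln — nonsynonymous.
Codon 5: ACT Thr / ACT Thr — identical.
Codon 6: GAC Asp / GAC Asp — identical.
Codon 7: TAT Tyr / TAT Tyr — identical.
Codon 8: AGC Ser / AGC Ser — identical.
Codon 9: ATT Ile / ATT Ile — identical.
Nonsynonymous differences: 2.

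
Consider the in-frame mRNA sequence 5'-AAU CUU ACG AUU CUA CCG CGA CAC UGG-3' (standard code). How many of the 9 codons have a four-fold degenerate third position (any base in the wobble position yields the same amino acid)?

Codon 1 AAU (Asn): third position 2-fold.
Codon 2 CUU (Leu): third position 4-fold.
Codon 3 ACG (Thr): third position 4-fold.
Codon 4 AUU (Ile): third position 3-fold.
Codon 5 CUA (Leu): third position 4-fold.
Codon 6 CCG (Pro): third position 4-fold.
Codon 7 CGA (Arg): third position 4-fold.
Codon 8 CAC (His): third position 2-fold.
Codon 9 UGG (Trp): third position 1-fold.
Four-fold degenerate third positions: 5.

5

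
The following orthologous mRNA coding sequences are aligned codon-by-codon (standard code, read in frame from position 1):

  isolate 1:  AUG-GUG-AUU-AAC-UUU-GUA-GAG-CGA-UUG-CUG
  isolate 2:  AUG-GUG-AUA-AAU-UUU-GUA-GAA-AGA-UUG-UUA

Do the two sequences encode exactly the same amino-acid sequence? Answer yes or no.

Codon 1: AUG Met / AUG Met — identical.
Codon 2: GUG Val / GUG Val — identical.
Codon 3: AUU Ile / AUA Ile — synonymous.
Codon 4: AAC Asn / AAU Asn — synonymous.
Codon 5: UUU Phe / UUU Phe — identical.
Codon 6: GUA Val / GUA Val — identical.
Codon 7: GAG Glu / GAA Glu — synonymous.
Codon 8: CGA Arg / AGA Arg — synonymous.
Codon 9: UUG Leu / UUG Leu — identical.
Codon 10: CUG Leu / UUA Leu — synonymous.
Nonsynonymous differences: 0 → same protein.

yes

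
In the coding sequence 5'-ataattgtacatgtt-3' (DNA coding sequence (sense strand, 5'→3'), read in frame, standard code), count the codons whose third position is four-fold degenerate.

2

Codon 1 ATA (Ile): third position 3-fold.
Codon 2 ATT (Ile): third position 3-fold.
Codon 3 GTA (Val): third position 4-fold.
Codon 4 CAT (His): third position 2-fold.
Codon 5 GTT (Val): third position 4-fold.
Four-fold degenerate third positions: 2.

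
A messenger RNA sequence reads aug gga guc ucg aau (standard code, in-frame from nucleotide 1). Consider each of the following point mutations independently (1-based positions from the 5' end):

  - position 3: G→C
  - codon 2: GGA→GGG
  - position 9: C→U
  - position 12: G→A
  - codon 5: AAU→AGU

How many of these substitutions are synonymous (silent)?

Codon 1: AUG (Met) → AUC (Ile) — missense.
Codon 2: GGA (Gly) → GGG (Gly) — synonymous.
Codon 3: GUC (Val) → GUU (Val) — synonymous.
Codon 4: UCG (Ser) → UCA (Ser) — synonymous.
Codon 5: AAU (Asn) → AGU (Ser) — missense.
Synonymous: 3 of 5.

3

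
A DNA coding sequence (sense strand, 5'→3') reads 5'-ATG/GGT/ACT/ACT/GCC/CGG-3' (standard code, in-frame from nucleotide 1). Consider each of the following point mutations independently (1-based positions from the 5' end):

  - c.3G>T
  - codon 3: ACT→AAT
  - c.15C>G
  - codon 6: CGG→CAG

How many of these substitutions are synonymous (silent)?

1

Codon 1: ATG (Met) → ATT (Ile) — missense.
Codon 3: ACT (Thr) → AAT (Asn) — missense.
Codon 5: GCC (Ala) → GCG (Ala) — synonymous.
Codon 6: CGG (Arg) → CAG (Gln) — missense.
Synonymous: 1 of 4.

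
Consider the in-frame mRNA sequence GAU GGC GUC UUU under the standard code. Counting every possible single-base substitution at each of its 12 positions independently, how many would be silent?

Codon 1 (GAU, Asp): 1 synonymous substitution.
Codon 2 (GGC, Gly): 3 synonymous substitutions.
Codon 3 (GUC, Val): 3 synonymous substitutions.
Codon 4 (UUU, Phe): 1 synonymous substitution.
Total: 1 + 3 + 3 + 1 = 8.

8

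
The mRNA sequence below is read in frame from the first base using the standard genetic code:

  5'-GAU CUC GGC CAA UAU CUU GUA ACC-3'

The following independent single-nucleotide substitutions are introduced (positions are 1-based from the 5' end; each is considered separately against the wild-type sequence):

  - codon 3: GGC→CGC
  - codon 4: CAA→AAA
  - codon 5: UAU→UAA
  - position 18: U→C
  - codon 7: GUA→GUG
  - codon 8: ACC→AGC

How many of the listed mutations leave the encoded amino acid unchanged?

2

Codon 3: GGC (Gly) → CGC (Arg) — missense.
Codon 4: CAA (Gln) → AAA (Lys) — missense.
Codon 5: UAU (Tyr) → UAA (Stop) — nonsense.
Codon 6: CUU (Leu) → CUC (Leu) — synonymous.
Codon 7: GUA (Val) → GUG (Val) — synonymous.
Codon 8: ACC (Thr) → AGC (Ser) — missense.
Synonymous: 2 of 6.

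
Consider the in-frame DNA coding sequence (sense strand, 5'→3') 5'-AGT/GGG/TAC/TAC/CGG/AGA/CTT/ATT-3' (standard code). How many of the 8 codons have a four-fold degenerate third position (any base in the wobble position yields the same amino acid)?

3

Codon 1 AGT (Ser): third position 2-fold.
Codon 2 GGG (Gly): third position 4-fold.
Codon 3 TAC (Tyr): third position 2-fold.
Codon 4 TAC (Tyr): third position 2-fold.
Codon 5 CGG (Arg): third position 4-fold.
Codon 6 AGA (Arg): third position 2-fold.
Codon 7 CTT (Leu): third position 4-fold.
Codon 8 ATT (Ile): third position 3-fold.
Four-fold degenerate third positions: 3.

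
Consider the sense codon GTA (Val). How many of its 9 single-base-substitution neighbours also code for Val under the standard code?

3

Position 1: none → 0 synonymous.
Position 2: none → 0 synonymous.
Position 3: GTT, GTC, GTG → 3 synonymous.
Total: 0 + 0 + 3 = 3.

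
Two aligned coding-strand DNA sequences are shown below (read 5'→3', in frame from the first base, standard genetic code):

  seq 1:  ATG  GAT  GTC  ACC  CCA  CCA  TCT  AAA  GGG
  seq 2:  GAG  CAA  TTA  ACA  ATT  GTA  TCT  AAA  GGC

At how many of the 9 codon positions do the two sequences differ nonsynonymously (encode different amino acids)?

Codon 1: ATG Met / GAG Glu — nonsynonymous.
Codon 2: GAT Asp / CAA Gln — nonsynonymous.
Codon 3: GTC Val / TTA Leu — nonsynonymous.
Codon 4: ACC Thr / ACA Thr — synonymous.
Codon 5: CCA Pro / ATT Ile — nonsynonymous.
Codon 6: CCA Pro / GTA Val — nonsynonymous.
Codon 7: TCT Ser / TCT Ser — identical.
Codon 8: AAA Lys / AAA Lys — identical.
Codon 9: GGG Gly / GGC Gly — synonymous.
Nonsynonymous differences: 5.

5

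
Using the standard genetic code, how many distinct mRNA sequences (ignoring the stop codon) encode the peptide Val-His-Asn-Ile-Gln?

Val: 4 codons.
His: 2 codons.
Asn: 2 codons.
Ile: 3 codons.
Gln: 2 codons.
4 × 2 × 2 × 3 × 2 = 96.

96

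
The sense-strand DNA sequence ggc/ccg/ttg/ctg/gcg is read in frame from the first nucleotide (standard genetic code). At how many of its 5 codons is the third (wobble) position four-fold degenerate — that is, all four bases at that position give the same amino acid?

4

Codon 1 GGC (Gly): third position 4-fold.
Codon 2 CCG (Pro): third position 4-fold.
Codon 3 TTG (Leu): third position 2-fold.
Codon 4 CTG (Leu): third position 4-fold.
Codon 5 GCG (Ala): third position 4-fold.
Four-fold degenerate third positions: 4.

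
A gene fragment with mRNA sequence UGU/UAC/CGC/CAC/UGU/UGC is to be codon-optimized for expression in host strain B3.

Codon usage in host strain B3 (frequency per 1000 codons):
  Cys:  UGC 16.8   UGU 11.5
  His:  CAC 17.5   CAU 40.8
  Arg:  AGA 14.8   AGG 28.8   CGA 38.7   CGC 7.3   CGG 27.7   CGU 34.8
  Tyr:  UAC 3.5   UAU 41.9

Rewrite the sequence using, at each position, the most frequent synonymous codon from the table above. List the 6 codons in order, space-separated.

Codon 1 (Cys): best is UGC at 16.8.
Codon 2 (Tyr): best is UAU at 41.9.
Codon 3 (Arg): best is CGA at 38.7.
Codon 4 (His): best is CAU at 40.8.
Codon 5 (Cys): best is UGC at 16.8.
Codon 6 (Cys): best is UGC at 16.8.

UGC UAU CGA CAU UGC UGC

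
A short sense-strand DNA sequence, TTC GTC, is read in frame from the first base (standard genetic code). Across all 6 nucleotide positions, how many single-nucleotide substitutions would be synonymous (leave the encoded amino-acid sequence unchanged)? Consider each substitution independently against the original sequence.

Codon 1 (TTC, Phe): 1 synonymous substitution.
Codon 2 (GTC, Val): 3 synonymous substitutions.
Total: 1 + 3 = 4.

4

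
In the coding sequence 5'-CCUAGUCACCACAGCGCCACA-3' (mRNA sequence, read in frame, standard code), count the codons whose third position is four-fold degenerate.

Codon 1 CCU (Pro): third position 4-fold.
Codon 2 AGU (Ser): third position 2-fold.
Codon 3 CAC (His): third position 2-fold.
Codon 4 CAC (His): third position 2-fold.
Codon 5 AGC (Ser): third position 2-fold.
Codon 6 GCC (Ala): third position 4-fold.
Codon 7 ACA (Thr): third position 4-fold.
Four-fold degenerate third positions: 3.

3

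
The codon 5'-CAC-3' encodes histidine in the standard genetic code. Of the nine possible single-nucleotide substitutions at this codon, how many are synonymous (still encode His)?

1

Position 1: none → 0 synonymous.
Position 2: none → 0 synonymous.
Position 3: CAU → 1 synonymous.
Total: 0 + 0 + 1 = 1.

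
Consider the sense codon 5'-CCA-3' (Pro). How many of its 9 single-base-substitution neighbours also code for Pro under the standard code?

3

Position 1: none → 0 synonymous.
Position 2: none → 0 synonymous.
Position 3: CCU, CCC, CCG → 3 synonymous.
Total: 0 + 0 + 3 = 3.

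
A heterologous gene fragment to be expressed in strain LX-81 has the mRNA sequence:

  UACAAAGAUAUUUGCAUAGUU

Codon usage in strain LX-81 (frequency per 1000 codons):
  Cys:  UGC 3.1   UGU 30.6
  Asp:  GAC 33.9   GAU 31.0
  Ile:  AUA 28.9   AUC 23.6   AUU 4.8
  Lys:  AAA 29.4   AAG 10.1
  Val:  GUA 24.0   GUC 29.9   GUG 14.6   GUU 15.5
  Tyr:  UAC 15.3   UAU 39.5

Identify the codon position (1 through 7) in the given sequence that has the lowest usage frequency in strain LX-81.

5

Codon 1 UAC (Tyr): 15.3 per 1000.
Codon 2 AAA (Lys): 29.4 per 1000.
Codon 3 GAU (Asp): 31.0 per 1000.
Codon 4 AUU (Ile): 4.8 per 1000.
Codon 5 UGC (Cys): 3.1 per 1000.
Codon 6 AUA (Ile): 28.9 per 1000.
Codon 7 GUU (Val): 15.5 per 1000.
Lowest frequency is 3.1 at codon 5.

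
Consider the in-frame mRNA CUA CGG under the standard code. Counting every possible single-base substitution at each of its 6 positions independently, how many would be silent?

8

Codon 1 (CUA, Leu): 4 synonymous substitutions.
Codon 2 (CGG, Arg): 4 synonymous substitutions.
Total: 4 + 4 = 8.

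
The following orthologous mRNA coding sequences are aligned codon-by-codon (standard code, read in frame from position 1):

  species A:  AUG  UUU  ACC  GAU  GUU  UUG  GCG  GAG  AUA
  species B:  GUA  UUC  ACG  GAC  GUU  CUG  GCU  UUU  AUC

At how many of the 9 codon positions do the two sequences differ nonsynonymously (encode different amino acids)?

Codon 1: AUG Met / GUA Val — nonsynonymous.
Codon 2: UUU Phe / UUC Phe — synonymous.
Codon 3: ACC Thr / ACG Thr — synonymous.
Codon 4: GAU Asp / GAC Asp — synonymous.
Codon 5: GUU Val / GUU Val — identical.
Codon 6: UUG Leu / CUG Leu — synonymous.
Codon 7: GCG Ala / GCU Ala — synonymous.
Codon 8: GAG Glu / UUU Phe — nonsynonymous.
Codon 9: AUA Ile / AUC Ile — synonymous.
Nonsynonymous differences: 2.

2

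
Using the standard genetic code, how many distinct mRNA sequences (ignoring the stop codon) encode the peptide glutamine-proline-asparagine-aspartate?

32

Gln: 2 codons.
Pro: 4 codons.
Asn: 2 codons.
Asp: 2 codons.
2 × 4 × 2 × 2 = 32.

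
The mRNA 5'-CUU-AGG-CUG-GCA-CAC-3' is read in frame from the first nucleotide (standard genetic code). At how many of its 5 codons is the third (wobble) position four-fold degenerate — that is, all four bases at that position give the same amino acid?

Codon 1 CUU (Leu): third position 4-fold.
Codon 2 AGG (Arg): third position 2-fold.
Codon 3 CUG (Leu): third position 4-fold.
Codon 4 GCA (Ala): third position 4-fold.
Codon 5 CAC (His): third position 2-fold.
Four-fold degenerate third positions: 3.

3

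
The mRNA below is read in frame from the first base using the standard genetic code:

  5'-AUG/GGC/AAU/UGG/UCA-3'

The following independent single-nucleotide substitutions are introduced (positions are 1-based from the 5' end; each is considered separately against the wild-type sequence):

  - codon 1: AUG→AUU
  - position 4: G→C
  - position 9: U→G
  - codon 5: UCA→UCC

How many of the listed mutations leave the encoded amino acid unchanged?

Codon 1: AUG (Met) → AUU (Ile) — missense.
Codon 2: GGC (Gly) → CGC (Arg) — missense.
Codon 3: AAU (Asn) → AAG (Lys) — missense.
Codon 5: UCA (Ser) → UCC (Ser) — synonymous.
Synonymous: 1 of 4.

1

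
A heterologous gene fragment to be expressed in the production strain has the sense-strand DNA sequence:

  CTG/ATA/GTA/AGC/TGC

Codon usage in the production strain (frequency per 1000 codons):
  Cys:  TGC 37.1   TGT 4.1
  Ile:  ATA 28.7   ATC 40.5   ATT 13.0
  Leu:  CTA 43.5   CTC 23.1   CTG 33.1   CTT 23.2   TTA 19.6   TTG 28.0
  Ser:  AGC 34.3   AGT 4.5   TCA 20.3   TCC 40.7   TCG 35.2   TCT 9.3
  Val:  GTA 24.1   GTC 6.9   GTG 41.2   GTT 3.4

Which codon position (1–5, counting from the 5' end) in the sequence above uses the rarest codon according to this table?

3

Codon 1 CTG (Leu): 33.1 per 1000.
Codon 2 ATA (Ile): 28.7 per 1000.
Codon 3 GTA (Val): 24.1 per 1000.
Codon 4 AGC (Ser): 34.3 per 1000.
Codon 5 TGC (Cys): 37.1 per 1000.
Lowest frequency is 24.1 at codon 3.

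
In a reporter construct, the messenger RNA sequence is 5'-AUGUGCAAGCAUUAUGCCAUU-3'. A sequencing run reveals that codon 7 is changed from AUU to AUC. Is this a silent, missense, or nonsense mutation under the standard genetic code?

silent

Position 21 falls in codon 7: AUU → Ile.
After the substitution the codon is AUC → Ile.
Both encode Ile, so the change is synonymous.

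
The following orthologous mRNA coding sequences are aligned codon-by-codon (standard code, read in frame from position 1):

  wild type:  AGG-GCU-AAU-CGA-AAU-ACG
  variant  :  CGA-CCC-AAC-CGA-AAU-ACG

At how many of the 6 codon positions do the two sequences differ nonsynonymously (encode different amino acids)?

1

Codon 1: AGG Arg / CGA Arg — synonymous.
Codon 2: GCU Ala / CCC Pro — nonsynonymous.
Codon 3: AAU Asn / AAC Asn — synonymous.
Codon 4: CGA Arg / CGA Arg — identical.
Codon 5: AAU Asn / AAU Asn — identical.
Codon 6: ACG Thr / ACG Thr — identical.
Nonsynonymous differences: 1.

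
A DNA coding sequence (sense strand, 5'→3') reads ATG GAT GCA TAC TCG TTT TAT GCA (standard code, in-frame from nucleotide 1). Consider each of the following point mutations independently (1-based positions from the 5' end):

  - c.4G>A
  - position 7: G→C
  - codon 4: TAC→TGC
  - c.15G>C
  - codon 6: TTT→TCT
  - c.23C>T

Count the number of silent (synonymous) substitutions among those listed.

Codon 2: GAT (Asp) → AAT (Asn) — missense.
Codon 3: GCA (Ala) → CCA (Pro) — missense.
Codon 4: TAC (Tyr) → TGC (Cys) — missense.
Codon 5: TCG (Ser) → TCC (Ser) — synonymous.
Codon 6: TTT (Phe) → TCT (Ser) — missense.
Codon 8: GCA (Ala) → GTA (Val) — missense.
Synonymous: 1 of 6.

1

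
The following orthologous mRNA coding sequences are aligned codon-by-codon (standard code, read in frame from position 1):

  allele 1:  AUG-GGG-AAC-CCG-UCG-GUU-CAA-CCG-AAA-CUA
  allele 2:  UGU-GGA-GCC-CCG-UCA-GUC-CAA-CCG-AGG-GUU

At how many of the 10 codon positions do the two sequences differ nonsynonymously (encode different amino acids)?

Codon 1: AUG Met / UGU Cys — nonsynonymous.
Codon 2: GGG Gly / GGA Gly — synonymous.
Codon 3: AAC Asn / GCC Ala — nonsynonymous.
Codon 4: CCG Pro / CCG Pro — identical.
Codon 5: UCG Ser / UCA Ser — synonymous.
Codon 6: GUU Val / GUC Val — synonymous.
Codon 7: CAA Gln / CAA Gln — identical.
Codon 8: CCG Pro / CCG Pro — identical.
Codon 9: AAA Lys / AGG Arg — nonsynonymous.
Codon 10: CUA Leu / GUU Val — nonsynonymous.
Nonsynonymous differences: 4.

4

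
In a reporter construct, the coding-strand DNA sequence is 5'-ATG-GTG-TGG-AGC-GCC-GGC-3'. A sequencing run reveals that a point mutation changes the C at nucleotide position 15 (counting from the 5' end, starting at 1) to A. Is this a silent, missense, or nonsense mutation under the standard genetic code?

Position 15 falls in codon 5: GCC → Ala.
After the substitution the codon is GCA → Ala.
Both encode Ala, so the change is synonymous.

silent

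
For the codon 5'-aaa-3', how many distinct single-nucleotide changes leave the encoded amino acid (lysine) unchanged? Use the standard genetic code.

1

Position 1: none → 0 synonymous.
Position 2: none → 0 synonymous.
Position 3: AAG → 1 synonymous.
Total: 0 + 0 + 1 = 1.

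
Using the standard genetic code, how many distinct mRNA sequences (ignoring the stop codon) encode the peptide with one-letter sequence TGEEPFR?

Thr: 4 codons.
Gly: 4 codons.
Glu: 2 codons.
Glu: 2 codons.
Pro: 4 codons.
Phe: 2 codons.
Arg: 6 codons.
4 × 4 × 2 × 2 × 4 × 2 × 6 = 3072.

3072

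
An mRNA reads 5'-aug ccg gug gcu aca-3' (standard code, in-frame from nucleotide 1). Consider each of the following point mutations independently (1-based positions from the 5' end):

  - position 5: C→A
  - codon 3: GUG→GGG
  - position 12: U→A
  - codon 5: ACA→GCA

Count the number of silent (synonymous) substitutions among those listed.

1

Codon 2: CCG (Pro) → CAG (Gln) — missense.
Codon 3: GUG (Val) → GGG (Gly) — missense.
Codon 4: GCU (Ala) → GCA (Ala) — synonymous.
Codon 5: ACA (Thr) → GCA (Ala) — missense.
Synonymous: 1 of 4.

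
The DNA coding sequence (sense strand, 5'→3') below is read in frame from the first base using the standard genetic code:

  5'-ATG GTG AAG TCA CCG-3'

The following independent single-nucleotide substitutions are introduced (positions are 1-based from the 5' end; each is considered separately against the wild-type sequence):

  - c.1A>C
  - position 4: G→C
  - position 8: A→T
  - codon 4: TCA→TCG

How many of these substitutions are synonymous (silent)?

1

Codon 1: ATG (Met) → CTG (Leu) — missense.
Codon 2: GTG (Val) → CTG (Leu) — missense.
Codon 3: AAG (Lys) → ATG (Met) — missense.
Codon 4: TCA (Ser) → TCG (Ser) — synonymous.
Synonymous: 1 of 4.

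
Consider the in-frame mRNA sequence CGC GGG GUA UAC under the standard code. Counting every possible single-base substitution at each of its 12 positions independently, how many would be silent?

Codon 1 (CGC, Arg): 3 synonymous substitutions.
Codon 2 (GGG, Gly): 3 synonymous substitutions.
Codon 3 (GUA, Val): 3 synonymous substitutions.
Codon 4 (UAC, Tyr): 1 synonymous substitution.
Total: 3 + 3 + 3 + 1 = 10.

10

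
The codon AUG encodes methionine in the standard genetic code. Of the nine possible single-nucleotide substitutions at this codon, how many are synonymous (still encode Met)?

0

Position 1: none → 0 synonymous.
Position 2: none → 0 synonymous.
Position 3: none → 0 synonymous.
Total: 0 + 0 + 0 = 0.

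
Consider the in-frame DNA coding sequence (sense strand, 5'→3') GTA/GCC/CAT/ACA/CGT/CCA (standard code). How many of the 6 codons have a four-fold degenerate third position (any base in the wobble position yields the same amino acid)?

5

Codon 1 GTA (Val): third position 4-fold.
Codon 2 GCC (Ala): third position 4-fold.
Codon 3 CAT (His): third position 2-fold.
Codon 4 ACA (Thr): third position 4-fold.
Codon 5 CGT (Arg): third position 4-fold.
Codon 6 CCA (Pro): third position 4-fold.
Four-fold degenerate third positions: 5.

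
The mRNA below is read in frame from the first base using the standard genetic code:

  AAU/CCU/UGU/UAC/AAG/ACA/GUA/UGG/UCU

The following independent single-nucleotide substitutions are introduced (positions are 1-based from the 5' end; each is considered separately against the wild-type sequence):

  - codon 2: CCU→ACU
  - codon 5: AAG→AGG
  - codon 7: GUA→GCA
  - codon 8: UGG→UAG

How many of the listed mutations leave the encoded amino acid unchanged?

Codon 2: CCU (Pro) → ACU (Thr) — missense.
Codon 5: AAG (Lys) → AGG (Arg) — missense.
Codon 7: GUA (Val) → GCA (Ala) — missense.
Codon 8: UGG (Trp) → UAG (Stop) — nonsense.
Synonymous: 0 of 4.

0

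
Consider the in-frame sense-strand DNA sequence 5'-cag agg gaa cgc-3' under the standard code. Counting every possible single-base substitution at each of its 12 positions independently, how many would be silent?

7

Codon 1 (CAG, Gln): 1 synonymous substitution.
Codon 2 (AGG, Arg): 2 synonymous substitutions.
Codon 3 (GAA, Glu): 1 synonymous substitution.
Codon 4 (CGC, Arg): 3 synonymous substitutions.
Total: 1 + 2 + 1 + 3 = 7.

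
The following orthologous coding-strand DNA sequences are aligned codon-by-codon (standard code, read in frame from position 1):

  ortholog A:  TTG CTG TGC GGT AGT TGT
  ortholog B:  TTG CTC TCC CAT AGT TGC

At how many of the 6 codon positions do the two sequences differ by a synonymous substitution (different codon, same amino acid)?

2

Codon 1: TTG Leu / TTG Leu — identical.
Codon 2: CTG Leu / CTC Leu — synonymous.
Codon 3: TGC Cys / TCC Ser — nonsynonymous.
Codon 4: GGT Gly / CAT His — nonsynonymous.
Codon 5: AGT Ser / AGT Ser — identical.
Codon 6: TGT Cys / TGC Cys — synonymous.
Synonymous differences: 2.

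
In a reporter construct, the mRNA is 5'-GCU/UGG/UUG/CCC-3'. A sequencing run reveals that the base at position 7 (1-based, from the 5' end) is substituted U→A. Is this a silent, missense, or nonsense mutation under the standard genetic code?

Position 7 falls in codon 3: UUG → Leu.
After the substitution the codon is AUG → Met.
Leu ≠ Met, so this is a missense mutation.

missense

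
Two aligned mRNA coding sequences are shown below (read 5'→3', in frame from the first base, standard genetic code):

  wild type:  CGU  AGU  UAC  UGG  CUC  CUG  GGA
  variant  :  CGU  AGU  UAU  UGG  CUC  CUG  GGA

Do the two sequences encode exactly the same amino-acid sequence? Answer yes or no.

Codon 1: CGU Arg / CGU Arg — identical.
Codon 2: AGU Ser / AGU Ser — identical.
Codon 3: UAC Tyr / UAU Tyr — synonymous.
Codon 4: UGG Trp / UGG Trp — identical.
Codon 5: CUC Leu / CUC Leu — identical.
Codon 6: CUG Leu / CUG Leu — identical.
Codon 7: GGA Gly / GGA Gly — identical.
Nonsynonymous differences: 0 → same protein.

yes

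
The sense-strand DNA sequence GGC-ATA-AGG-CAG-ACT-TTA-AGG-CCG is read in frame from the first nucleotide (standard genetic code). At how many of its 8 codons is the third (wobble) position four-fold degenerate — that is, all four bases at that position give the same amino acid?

3

Codon 1 GGC (Gly): third position 4-fold.
Codon 2 ATA (Ile): third position 3-fold.
Codon 3 AGG (Arg): third position 2-fold.
Codon 4 CAG (Gln): third position 2-fold.
Codon 5 ACT (Thr): third position 4-fold.
Codon 6 TTA (Leu): third position 2-fold.
Codon 7 AGG (Arg): third position 2-fold.
Codon 8 CCG (Pro): third position 4-fold.
Four-fold degenerate third positions: 3.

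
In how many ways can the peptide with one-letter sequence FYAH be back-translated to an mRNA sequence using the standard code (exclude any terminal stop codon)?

Phe: 2 codons.
Tyr: 2 codons.
Ala: 4 codons.
His: 2 codons.
2 × 2 × 4 × 2 = 32.

32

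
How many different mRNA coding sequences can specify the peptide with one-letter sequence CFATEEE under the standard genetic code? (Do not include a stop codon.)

Cys: 2 codons.
Phe: 2 codons.
Ala: 4 codons.
Thr: 4 codons.
Glu: 2 codons.
Glu: 2 codons.
Glu: 2 codons.
2 × 2 × 4 × 4 × 2 × 2 × 2 = 512.

512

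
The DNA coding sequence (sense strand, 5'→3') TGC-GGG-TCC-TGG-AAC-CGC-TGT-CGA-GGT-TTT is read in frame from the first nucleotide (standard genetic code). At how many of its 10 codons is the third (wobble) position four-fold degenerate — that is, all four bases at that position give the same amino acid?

5

Codon 1 TGC (Cys): third position 2-fold.
Codon 2 GGG (Gly): third position 4-fold.
Codon 3 TCC (Ser): third position 4-fold.
Codon 4 TGG (Trp): third position 1-fold.
Codon 5 AAC (Asn): third position 2-fold.
Codon 6 CGC (Arg): third position 4-fold.
Codon 7 TGT (Cys): third position 2-fold.
Codon 8 CGA (Arg): third position 4-fold.
Codon 9 GGT (Gly): third position 4-fold.
Codon 10 TTT (Phe): third position 2-fold.
Four-fold degenerate third positions: 5.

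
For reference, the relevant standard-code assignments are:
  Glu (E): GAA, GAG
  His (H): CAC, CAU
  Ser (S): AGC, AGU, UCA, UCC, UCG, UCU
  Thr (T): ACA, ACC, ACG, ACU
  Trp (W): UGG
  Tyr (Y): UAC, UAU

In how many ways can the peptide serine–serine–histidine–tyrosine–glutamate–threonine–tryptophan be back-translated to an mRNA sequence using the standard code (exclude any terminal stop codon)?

Ser: 6 codons.
Ser: 6 codons.
His: 2 codons.
Tyr: 2 codons.
Glu: 2 codons.
Thr: 4 codons.
Trp: 1 codon.
6 × 6 × 2 × 2 × 2 × 4 × 1 = 1152.

1152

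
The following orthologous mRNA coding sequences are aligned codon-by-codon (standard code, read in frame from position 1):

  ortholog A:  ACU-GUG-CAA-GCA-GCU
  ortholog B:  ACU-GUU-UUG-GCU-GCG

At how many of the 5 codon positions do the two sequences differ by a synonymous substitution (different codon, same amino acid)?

3

Codon 1: ACU Thr / ACU Thr — identical.
Codon 2: GUG Val / GUU Val — synonymous.
Codon 3: CAA Gln / UUG Leu — nonsynonymous.
Codon 4: GCA Ala / GCU Ala — synonymous.
Codon 5: GCU Ala / GCG Ala — synonymous.
Synonymous differences: 3.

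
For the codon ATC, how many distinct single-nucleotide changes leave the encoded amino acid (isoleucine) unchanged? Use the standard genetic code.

Position 1: none → 0 synonymous.
Position 2: none → 0 synonymous.
Position 3: ATT, ATA → 2 synonymous.
Total: 0 + 0 + 2 = 2.

2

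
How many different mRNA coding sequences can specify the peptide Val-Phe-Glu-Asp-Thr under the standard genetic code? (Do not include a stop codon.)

128

Val: 4 codons.
Phe: 2 codons.
Glu: 2 codons.
Asp: 2 codons.
Thr: 4 codons.
4 × 2 × 2 × 2 × 4 = 128.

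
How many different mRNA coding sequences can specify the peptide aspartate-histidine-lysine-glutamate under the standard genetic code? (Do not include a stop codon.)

Asp: 2 codons.
His: 2 codons.
Lys: 2 codons.
Glu: 2 codons.
2 × 2 × 2 × 2 = 16.

16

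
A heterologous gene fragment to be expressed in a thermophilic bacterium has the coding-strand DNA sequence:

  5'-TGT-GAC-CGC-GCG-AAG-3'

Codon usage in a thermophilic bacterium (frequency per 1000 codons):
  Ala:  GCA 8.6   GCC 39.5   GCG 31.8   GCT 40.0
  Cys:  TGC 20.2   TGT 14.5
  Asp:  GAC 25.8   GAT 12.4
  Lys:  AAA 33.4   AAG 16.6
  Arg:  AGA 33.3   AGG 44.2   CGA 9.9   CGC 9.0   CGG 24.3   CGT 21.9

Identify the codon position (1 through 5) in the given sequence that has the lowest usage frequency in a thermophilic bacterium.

3

Codon 1 TGT (Cys): 14.5 per 1000.
Codon 2 GAC (Asp): 25.8 per 1000.
Codon 3 CGC (Arg): 9.0 per 1000.
Codon 4 GCG (Ala): 31.8 per 1000.
Codon 5 AAG (Lys): 16.6 per 1000.
Lowest frequency is 9.0 at codon 3.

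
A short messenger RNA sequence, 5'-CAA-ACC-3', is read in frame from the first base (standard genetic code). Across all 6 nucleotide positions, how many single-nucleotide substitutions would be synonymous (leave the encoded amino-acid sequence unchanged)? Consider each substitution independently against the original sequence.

4

Codon 1 (CAA, Gln): 1 synonymous substitution.
Codon 2 (ACC, Thr): 3 synonymous substitutions.
Total: 1 + 3 = 4.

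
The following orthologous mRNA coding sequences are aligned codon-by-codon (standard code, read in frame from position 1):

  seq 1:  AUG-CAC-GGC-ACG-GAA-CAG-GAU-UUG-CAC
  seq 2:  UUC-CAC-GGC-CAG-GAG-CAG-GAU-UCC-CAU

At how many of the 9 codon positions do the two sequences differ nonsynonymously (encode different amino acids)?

3

Codon 1: AUG Met / UUC Phe — nonsynonymous.
Codon 2: CAC His / CAC His — identical.
Codon 3: GGC Gly / GGC Gly — identical.
Codon 4: ACG Thr / CAG Gln — nonsynonymous.
Codon 5: GAA Glu / GAG Glu — synonymous.
Codon 6: CAG Gln / CAG Gln — identical.
Codon 7: GAU Asp / GAU Asp — identical.
Codon 8: UUG Leu / UCC Ser — nonsynonymous.
Codon 9: CAC His / CAU His — synonymous.
Nonsynonymous differences: 3.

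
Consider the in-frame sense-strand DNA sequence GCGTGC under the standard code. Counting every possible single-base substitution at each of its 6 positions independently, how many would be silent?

Codon 1 (GCG, Ala): 3 synonymous substitutions.
Codon 2 (TGC, Cys): 1 synonymous substitution.
Total: 3 + 1 = 4.

4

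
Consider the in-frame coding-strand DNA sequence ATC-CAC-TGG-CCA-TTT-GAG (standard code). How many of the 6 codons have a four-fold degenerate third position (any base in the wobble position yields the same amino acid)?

1

Codon 1 ATC (Ile): third position 3-fold.
Codon 2 CAC (His): third position 2-fold.
Codon 3 TGG (Trp): third position 1-fold.
Codon 4 CCA (Pro): third position 4-fold.
Codon 5 TTT (Phe): third position 2-fold.
Codon 6 GAG (Glu): third position 2-fold.
Four-fold degenerate third positions: 1.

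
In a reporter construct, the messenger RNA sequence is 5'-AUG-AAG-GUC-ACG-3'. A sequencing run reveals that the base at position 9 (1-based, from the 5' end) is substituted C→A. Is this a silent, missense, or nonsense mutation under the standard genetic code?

silent

Position 9 falls in codon 3: GUC → Val.
After the substitution the codon is GUA → Val.
Both encode Val, so the change is synonymous.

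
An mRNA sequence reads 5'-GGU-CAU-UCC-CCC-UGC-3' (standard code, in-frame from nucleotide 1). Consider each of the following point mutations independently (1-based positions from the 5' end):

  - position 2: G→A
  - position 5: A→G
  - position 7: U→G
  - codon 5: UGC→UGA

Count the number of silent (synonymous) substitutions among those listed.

Codon 1: GGU (Gly) → GAU (Asp) — missense.
Codon 2: CAU (His) → CGU (Arg) — missense.
Codon 3: UCC (Ser) → GCC (Ala) — missense.
Codon 5: UGC (Cys) → UGA (Stop) — nonsense.
Synonymous: 0 of 4.

0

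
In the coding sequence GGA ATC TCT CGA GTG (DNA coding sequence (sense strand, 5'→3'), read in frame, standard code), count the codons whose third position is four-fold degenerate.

Codon 1 GGA (Gly): third position 4-fold.
Codon 2 ATC (Ile): third position 3-fold.
Codon 3 TCT (Ser): third position 4-fold.
Codon 4 CGA (Arg): third position 4-fold.
Codon 5 GTG (Val): third position 4-fold.
Four-fold degenerate third positions: 4.

4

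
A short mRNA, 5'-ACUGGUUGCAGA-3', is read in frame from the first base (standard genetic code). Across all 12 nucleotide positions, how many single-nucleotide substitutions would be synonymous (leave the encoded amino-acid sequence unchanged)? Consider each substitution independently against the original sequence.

9

Codon 1 (ACU, Thr): 3 synonymous substitutions.
Codon 2 (GGU, Gly): 3 synonymous substitutions.
Codon 3 (UGC, Cys): 1 synonymous substitution.
Codon 4 (AGA, Arg): 2 synonymous substitutions.
Total: 3 + 3 + 1 + 2 = 9.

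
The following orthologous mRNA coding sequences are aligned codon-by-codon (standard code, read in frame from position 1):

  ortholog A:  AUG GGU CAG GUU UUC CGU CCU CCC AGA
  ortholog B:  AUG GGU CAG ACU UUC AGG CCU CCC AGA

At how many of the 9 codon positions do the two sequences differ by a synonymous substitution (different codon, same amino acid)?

Codon 1: AUG Met / AUG Met — identical.
Codon 2: GGU Gly / GGU Gly — identical.
Codon 3: CAG Gln / CAG Gln — identical.
Codon 4: GUU Val / ACU Thr — nonsynonymous.
Codon 5: UUC Phe / UUC Phe — identical.
Codon 6: CGU Arg / AGG Arg — synonymous.
Codon 7: CCU Pro / CCU Pro — identical.
Codon 8: CCC Pro / CCC Pro — identical.
Codon 9: AGA Arg / AGA Arg — identical.
Synonymous differences: 1.

1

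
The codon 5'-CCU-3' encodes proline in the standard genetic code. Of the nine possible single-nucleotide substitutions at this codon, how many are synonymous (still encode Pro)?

3

Position 1: none → 0 synonymous.
Position 2: none → 0 synonymous.
Position 3: CCC, CCA, CCG → 3 synonymous.
Total: 0 + 0 + 3 = 3.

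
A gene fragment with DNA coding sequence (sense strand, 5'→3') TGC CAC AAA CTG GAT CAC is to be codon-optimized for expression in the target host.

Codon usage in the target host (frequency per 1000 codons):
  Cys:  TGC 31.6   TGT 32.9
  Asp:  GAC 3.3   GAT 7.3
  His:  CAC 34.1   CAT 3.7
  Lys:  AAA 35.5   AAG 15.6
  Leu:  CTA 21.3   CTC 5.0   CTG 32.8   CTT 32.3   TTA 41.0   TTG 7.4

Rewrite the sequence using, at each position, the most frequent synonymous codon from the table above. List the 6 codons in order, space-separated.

TGT CAC AAA TTA GAT CAC

Codon 1 (Cys): best is TGT at 32.9.
Codon 2 (His): best is CAC at 34.1.
Codon 3 (Lys): best is AAA at 35.5.
Codon 4 (Leu): best is TTA at 41.0.
Codon 5 (Asp): best is GAT at 7.3.
Codon 6 (His): best is CAC at 34.1.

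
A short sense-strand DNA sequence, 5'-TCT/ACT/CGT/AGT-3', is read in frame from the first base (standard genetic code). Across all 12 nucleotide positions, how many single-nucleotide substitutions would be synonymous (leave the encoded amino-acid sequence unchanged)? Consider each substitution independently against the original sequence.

Codon 1 (TCT, Ser): 3 synonymous substitutions.
Codon 2 (ACT, Thr): 3 synonymous substitutions.
Codon 3 (CGT, Arg): 3 synonymous substitutions.
Codon 4 (AGT, Ser): 1 synonymous substitution.
Total: 3 + 3 + 3 + 1 = 10.

10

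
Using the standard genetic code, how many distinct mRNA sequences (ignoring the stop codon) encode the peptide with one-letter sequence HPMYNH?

64

His: 2 codons.
Pro: 4 codons.
Met: 1 codon.
Tyr: 2 codons.
Asn: 2 codons.
His: 2 codons.
2 × 4 × 1 × 2 × 2 × 2 = 64.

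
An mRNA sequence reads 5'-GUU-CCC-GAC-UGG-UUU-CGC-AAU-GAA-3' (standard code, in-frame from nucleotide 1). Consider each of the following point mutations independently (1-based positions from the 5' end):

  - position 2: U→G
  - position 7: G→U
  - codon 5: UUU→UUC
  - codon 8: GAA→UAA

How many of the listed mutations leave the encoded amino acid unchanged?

Codon 1: GUU (Val) → GGU (Gly) — missense.
Codon 3: GAC (Asp) → UAC (Tyr) — missense.
Codon 5: UUU (Phe) → UUC (Phe) — synonymous.
Codon 8: GAA (Glu) → UAA (Stop) — nonsense.
Synonymous: 1 of 4.

1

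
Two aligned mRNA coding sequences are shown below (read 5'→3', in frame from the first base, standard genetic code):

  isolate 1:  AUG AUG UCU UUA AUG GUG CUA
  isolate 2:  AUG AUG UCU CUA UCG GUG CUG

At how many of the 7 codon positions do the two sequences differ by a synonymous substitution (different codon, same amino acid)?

2

Codon 1: AUG Met / AUG Met — identical.
Codon 2: AUG Met / AUG Met — identical.
Codon 3: UCU Ser / UCU Ser — identical.
Codon 4: UUA Leu / CUA Leu — synonymous.
Codon 5: AUG Met / UCG Ser — nonsynonymous.
Codon 6: GUG Val / GUG Val — identical.
Codon 7: CUA Leu / CUG Leu — synonymous.
Synonymous differences: 2.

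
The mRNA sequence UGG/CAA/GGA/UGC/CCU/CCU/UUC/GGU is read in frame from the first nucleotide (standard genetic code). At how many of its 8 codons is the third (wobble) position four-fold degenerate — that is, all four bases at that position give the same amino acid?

4

Codon 1 UGG (Trp): third position 1-fold.
Codon 2 CAA (Gln): third position 2-fold.
Codon 3 GGA (Gly): third position 4-fold.
Codon 4 UGC (Cys): third position 2-fold.
Codon 5 CCU (Pro): third position 4-fold.
Codon 6 CCU (Pro): third position 4-fold.
Codon 7 UUC (Phe): third position 2-fold.
Codon 8 GGU (Gly): third position 4-fold.
Four-fold degenerate third positions: 4.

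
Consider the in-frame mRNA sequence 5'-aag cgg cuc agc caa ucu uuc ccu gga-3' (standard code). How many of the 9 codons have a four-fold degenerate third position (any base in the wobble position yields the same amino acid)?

Codon 1 AAG (Lys): third position 2-fold.
Codon 2 CGG (Arg): third position 4-fold.
Codon 3 CUC (Leu): third position 4-fold.
Codon 4 AGC (Ser): third position 2-fold.
Codon 5 CAA (Gln): third position 2-fold.
Codon 6 UCU (Ser): third position 4-fold.
Codon 7 UUC (Phe): third position 2-fold.
Codon 8 CCU (Pro): third position 4-fold.
Codon 9 GGA (Gly): third position 4-fold.
Four-fold degenerate third positions: 5.

5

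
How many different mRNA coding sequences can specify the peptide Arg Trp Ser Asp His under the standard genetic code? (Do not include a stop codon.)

Arg: 6 codons.
Trp: 1 codon.
Ser: 6 codons.
Asp: 2 codons.
His: 2 codons.
6 × 1 × 6 × 2 × 2 = 144.

144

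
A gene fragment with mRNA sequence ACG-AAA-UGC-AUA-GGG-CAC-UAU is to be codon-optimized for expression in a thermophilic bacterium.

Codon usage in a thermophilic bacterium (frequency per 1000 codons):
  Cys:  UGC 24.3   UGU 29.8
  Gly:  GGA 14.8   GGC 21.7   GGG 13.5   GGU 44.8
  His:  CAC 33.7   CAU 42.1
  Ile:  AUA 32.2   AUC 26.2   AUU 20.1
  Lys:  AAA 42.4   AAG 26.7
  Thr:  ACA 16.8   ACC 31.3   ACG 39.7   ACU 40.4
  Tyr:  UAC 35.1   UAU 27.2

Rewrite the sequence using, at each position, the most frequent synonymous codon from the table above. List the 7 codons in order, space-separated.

ACU AAA UGU AUA GGU CAU UAC

Codon 1 (Thr): best is ACU at 40.4.
Codon 2 (Lys): best is AAA at 42.4.
Codon 3 (Cys): best is UGU at 29.8.
Codon 4 (Ile): best is AUA at 32.2.
Codon 5 (Gly): best is GGU at 44.8.
Codon 6 (His): best is CAU at 42.1.
Codon 7 (Tyr): best is UAC at 35.1.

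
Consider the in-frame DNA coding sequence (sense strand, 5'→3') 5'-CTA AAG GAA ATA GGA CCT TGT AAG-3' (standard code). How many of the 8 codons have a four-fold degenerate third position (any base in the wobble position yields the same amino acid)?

3

Codon 1 CTA (Leu): third position 4-fold.
Codon 2 AAG (Lys): third position 2-fold.
Codon 3 GAA (Glu): third position 2-fold.
Codon 4 ATA (Ile): third position 3-fold.
Codon 5 GGA (Gly): third position 4-fold.
Codon 6 CCT (Pro): third position 4-fold.
Codon 7 TGT (Cys): third position 2-fold.
Codon 8 AAG (Lys): third position 2-fold.
Four-fold degenerate third positions: 3.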